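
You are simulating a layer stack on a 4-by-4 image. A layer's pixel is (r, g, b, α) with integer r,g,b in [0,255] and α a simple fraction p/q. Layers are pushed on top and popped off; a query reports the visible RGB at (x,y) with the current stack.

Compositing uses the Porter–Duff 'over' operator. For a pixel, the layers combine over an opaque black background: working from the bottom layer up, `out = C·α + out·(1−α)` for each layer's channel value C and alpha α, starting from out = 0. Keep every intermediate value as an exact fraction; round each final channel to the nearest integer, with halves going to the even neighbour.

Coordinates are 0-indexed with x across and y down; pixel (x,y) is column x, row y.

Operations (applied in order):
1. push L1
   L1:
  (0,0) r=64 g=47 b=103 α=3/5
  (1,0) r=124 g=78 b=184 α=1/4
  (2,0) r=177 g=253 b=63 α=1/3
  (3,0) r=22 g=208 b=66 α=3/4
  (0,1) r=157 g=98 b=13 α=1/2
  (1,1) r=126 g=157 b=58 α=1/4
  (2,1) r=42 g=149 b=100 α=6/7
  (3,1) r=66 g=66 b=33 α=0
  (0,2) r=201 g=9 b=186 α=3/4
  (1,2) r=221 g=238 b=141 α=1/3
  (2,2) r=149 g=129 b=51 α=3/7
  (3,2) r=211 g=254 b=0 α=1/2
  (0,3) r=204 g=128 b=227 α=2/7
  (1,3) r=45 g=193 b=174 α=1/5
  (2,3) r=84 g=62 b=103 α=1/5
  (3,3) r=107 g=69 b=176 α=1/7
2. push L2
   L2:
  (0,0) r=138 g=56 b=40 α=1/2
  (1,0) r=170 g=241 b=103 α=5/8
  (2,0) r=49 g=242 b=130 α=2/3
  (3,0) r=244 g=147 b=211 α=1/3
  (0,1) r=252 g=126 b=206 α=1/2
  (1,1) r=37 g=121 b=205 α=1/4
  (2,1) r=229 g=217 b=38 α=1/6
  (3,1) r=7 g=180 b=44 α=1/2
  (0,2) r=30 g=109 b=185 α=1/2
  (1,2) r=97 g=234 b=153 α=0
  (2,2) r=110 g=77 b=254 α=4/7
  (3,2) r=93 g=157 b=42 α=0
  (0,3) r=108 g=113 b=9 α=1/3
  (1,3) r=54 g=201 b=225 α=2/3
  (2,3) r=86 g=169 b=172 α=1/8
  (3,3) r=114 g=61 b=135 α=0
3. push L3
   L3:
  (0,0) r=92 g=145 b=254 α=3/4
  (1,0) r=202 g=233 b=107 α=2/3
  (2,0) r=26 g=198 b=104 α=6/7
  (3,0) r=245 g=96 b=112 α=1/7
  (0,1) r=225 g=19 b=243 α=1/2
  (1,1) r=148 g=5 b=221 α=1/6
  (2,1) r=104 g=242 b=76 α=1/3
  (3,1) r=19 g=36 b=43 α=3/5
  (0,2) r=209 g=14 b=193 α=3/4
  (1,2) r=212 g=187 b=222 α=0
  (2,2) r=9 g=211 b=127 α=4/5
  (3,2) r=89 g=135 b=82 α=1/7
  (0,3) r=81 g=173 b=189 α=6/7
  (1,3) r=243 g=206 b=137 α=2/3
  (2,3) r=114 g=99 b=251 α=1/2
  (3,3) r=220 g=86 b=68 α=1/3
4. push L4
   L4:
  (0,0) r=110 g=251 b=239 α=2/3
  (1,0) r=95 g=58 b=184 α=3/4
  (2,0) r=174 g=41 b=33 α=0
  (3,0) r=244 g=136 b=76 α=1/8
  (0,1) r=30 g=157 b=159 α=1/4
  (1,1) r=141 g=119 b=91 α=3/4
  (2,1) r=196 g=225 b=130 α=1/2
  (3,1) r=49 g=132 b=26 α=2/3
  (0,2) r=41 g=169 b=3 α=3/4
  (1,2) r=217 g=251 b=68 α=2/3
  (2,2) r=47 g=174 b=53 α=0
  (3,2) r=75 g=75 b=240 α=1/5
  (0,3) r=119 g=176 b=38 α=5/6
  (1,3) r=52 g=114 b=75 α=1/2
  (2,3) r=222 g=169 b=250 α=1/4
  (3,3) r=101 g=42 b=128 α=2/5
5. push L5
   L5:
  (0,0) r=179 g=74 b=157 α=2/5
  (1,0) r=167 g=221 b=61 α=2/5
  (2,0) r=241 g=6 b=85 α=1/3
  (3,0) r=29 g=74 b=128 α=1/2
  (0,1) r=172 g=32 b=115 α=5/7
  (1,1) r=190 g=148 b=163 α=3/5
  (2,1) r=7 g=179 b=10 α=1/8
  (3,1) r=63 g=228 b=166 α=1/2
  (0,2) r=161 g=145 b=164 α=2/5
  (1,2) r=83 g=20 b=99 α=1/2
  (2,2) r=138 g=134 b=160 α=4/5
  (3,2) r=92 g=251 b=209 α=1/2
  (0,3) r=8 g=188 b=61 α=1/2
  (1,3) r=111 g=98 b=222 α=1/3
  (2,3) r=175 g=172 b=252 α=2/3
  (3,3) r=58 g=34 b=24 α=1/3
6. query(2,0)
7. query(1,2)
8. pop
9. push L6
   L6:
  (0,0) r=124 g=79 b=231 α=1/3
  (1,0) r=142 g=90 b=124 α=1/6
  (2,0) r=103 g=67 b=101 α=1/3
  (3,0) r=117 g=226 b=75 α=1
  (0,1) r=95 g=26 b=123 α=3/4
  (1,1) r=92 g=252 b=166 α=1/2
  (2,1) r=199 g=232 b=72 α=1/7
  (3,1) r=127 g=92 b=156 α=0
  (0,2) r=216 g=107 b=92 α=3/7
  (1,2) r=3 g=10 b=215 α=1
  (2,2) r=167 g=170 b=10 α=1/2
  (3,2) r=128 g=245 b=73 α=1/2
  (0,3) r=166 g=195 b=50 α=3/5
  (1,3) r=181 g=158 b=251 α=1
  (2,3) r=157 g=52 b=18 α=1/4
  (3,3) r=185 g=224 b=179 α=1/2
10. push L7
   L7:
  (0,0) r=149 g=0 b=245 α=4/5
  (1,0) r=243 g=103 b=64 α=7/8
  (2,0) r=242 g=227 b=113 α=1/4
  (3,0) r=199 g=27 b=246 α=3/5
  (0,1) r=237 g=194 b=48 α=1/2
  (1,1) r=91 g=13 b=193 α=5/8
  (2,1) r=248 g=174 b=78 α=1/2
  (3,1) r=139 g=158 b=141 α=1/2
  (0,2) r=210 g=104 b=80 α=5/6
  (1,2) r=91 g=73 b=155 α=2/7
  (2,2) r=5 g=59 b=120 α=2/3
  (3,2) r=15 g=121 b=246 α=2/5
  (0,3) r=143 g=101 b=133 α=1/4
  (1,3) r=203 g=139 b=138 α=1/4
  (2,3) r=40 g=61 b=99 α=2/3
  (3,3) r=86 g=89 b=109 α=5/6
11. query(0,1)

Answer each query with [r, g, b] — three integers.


at x=2,y=0 over L1,L2,L3,L4,L5:
L1 α=1/3: [59, 253/3, 21]
L2 α=2/3: [157/3, 1705/9, 281/3]
L3 α=6/7: [625/21, 1771/9, 2153/21]
L4 α=0: [625/21, 1771/9, 2153/21]
L5 α=1/3: [6311/63, 3596/27, 6091/63]
→ [100, 133, 97]

(1,2) stack=L1,L2,L3,L4,L5; from [0,0,0]:
+L1 (α=1/3) → [221/3, 238/3, 47]
+L2 (α=0) → [221/3, 238/3, 47]
+L3 (α=0) → [221/3, 238/3, 47]
+L4 (α=2/3) → [1523/9, 1744/9, 61]
+L5 (α=1/2) → [1135/9, 962/9, 80]
= [126, 107, 80]

query (0,1) [L1,L2,L3,L4,L6,L7] — begin 0,0,0
L1 α=1/2: [157/2, 49, 13/2]
L2 α=1/2: [661/4, 175/2, 425/4]
L3 α=1/2: [1561/8, 213/4, 1397/8]
L4 α=1/4: [4923/32, 1267/16, 5463/32]
L6 α=3/4: [14043/128, 2515/64, 17271/128]
L7 α=1/2: [44379/256, 14931/128, 23415/256]
= [173, 117, 91]


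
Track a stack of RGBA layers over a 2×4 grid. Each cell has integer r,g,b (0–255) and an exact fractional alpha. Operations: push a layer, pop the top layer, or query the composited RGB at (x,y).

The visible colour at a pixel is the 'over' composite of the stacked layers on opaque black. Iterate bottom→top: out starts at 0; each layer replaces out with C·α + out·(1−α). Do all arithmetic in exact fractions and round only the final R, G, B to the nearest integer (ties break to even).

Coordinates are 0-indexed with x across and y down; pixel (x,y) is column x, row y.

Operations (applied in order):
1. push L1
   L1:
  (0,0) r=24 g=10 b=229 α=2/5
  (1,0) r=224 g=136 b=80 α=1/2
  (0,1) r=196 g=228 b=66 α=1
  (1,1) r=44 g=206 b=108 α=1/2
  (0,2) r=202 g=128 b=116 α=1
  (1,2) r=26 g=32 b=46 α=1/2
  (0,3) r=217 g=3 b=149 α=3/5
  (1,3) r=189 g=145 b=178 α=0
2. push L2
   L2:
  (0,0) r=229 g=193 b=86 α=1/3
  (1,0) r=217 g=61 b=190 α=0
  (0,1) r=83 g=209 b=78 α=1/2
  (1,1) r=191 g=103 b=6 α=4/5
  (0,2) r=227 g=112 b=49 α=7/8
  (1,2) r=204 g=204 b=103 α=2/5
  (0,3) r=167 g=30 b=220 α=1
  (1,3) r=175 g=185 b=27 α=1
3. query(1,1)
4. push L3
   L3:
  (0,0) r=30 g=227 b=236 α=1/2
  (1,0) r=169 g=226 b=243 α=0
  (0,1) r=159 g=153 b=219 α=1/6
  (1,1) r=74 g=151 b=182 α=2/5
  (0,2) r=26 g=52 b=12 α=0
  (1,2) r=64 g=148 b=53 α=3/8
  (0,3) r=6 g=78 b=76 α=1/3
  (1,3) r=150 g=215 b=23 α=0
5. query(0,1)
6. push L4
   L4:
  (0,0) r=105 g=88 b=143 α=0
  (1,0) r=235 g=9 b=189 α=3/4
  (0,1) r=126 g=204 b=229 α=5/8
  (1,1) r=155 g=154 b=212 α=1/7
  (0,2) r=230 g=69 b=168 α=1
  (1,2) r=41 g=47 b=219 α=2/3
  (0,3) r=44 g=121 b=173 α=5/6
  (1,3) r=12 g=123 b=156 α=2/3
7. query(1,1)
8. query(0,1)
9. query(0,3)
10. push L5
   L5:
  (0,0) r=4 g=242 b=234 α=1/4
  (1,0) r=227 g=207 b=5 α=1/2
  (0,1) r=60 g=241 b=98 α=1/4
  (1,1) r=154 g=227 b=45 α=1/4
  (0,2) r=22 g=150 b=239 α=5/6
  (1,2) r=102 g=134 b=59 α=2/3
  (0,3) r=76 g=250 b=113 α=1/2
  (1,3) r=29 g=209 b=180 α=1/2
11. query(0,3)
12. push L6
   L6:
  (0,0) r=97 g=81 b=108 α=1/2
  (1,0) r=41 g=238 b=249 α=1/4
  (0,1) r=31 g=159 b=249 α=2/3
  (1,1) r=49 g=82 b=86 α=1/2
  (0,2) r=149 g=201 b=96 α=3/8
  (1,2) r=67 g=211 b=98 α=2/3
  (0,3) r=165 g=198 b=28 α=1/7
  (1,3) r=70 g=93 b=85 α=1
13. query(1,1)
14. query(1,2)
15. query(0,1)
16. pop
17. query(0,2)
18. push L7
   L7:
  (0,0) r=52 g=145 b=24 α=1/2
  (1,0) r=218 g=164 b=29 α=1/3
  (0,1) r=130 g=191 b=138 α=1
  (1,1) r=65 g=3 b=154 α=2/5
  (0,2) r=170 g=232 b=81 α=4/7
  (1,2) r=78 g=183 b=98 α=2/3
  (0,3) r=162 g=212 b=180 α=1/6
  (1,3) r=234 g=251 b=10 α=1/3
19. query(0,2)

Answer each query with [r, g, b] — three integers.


query (1,1) [L1,L2] — begin 0,0,0
after L1 α=1/2: [22, 103, 54]
after L2 α=4/5: [786/5, 103, 78/5]
rounded: [157, 103, 16]

query (0,1) [L1,L2,L3] — begin 0,0,0
L1 α=1: [196, 228, 66]
L2 α=1/2: [279/2, 437/2, 72]
L3 α=1/6: [571/4, 2491/12, 193/2]
= [143, 208, 96]

(1,1) stack=L1,L2,L3,L4; from [0,0,0]:
after L1 α=1/2: [22, 103, 54]
after L2 α=4/5: [786/5, 103, 78/5]
after L3 α=2/5: [3098/25, 611/5, 2054/25]
after L4 α=1/7: [3209/25, 4436/35, 17624/175]
= [128, 127, 101]

at x=0,y=1 over L1,L2,L3,L4:
after L1 α=1: [196, 228, 66]
after L2 α=1/2: [279/2, 437/2, 72]
after L3 α=1/6: [571/4, 2491/12, 193/2]
after L4 α=5/8: [4233/32, 6571/32, 2869/16]
= [132, 205, 179]

(0,3) stack=L1,L2,L3,L4; from [0,0,0]:
+L1 (α=3/5) → [651/5, 9/5, 447/5]
+L2 (α=1) → [167, 30, 220]
+L3 (α=1/3) → [340/3, 46, 172]
+L4 (α=5/6) → [500/9, 217/2, 1037/6]
→ [56, 108, 173]

(0,3) stack=L1,L2,L3,L4,L5; from [0,0,0]:
+L1 (α=3/5) → [651/5, 9/5, 447/5]
+L2 (α=1) → [167, 30, 220]
+L3 (α=1/3) → [340/3, 46, 172]
+L4 (α=5/6) → [500/9, 217/2, 1037/6]
+L5 (α=1/2) → [592/9, 717/4, 1715/12]
rounded: [66, 179, 143]

(1,1) stack=L1,L2,L3,L4,L5,L6; from [0,0,0]:
after L1 α=1/2: [22, 103, 54]
after L2 α=4/5: [786/5, 103, 78/5]
after L3 α=2/5: [3098/25, 611/5, 2054/25]
after L4 α=1/7: [3209/25, 4436/35, 17624/175]
after L5 α=1/4: [13477/100, 21253/140, 60747/700]
after L6 α=1/2: [18377/200, 32733/280, 120947/1400]
rounded: [92, 117, 86]

query (1,2) [L1,L2,L3,L4,L5,L6] — begin 0,0,0
after L1 α=1/2: [13, 16, 23]
after L2 α=2/5: [447/5, 456/5, 55]
after L3 α=3/8: [639/8, 225/2, 217/4]
after L4 α=2/3: [1295/24, 413/6, 1969/12]
after L5 α=2/3: [6191/72, 2021/18, 3385/36]
after L6 α=2/3: [15839/216, 9617/54, 10441/108]
= [73, 178, 97]

at x=0,y=1 over L1,L2,L3,L4,L5,L6:
+L1 (α=1) → [196, 228, 66]
+L2 (α=1/2) → [279/2, 437/2, 72]
+L3 (α=1/6) → [571/4, 2491/12, 193/2]
+L4 (α=5/8) → [4233/32, 6571/32, 2869/16]
+L5 (α=1/4) → [14619/128, 27425/128, 10175/64]
+L6 (α=2/3) → [22555/384, 68129/384, 42047/192]
→ [59, 177, 219]

at x=0,y=2 over L1,L2,L3,L4,L5:
+L1 (α=1) → [202, 128, 116]
+L2 (α=7/8) → [1791/8, 114, 459/8]
+L3 (α=0) → [1791/8, 114, 459/8]
+L4 (α=1) → [230, 69, 168]
+L5 (α=5/6) → [170/3, 273/2, 1363/6]
= [57, 136, 227]

query (0,2) [L1,L2,L3,L4,L5,L7] — begin 0,0,0
L1 α=1: [202, 128, 116]
L2 α=7/8: [1791/8, 114, 459/8]
L3 α=0: [1791/8, 114, 459/8]
L4 α=1: [230, 69, 168]
L5 α=5/6: [170/3, 273/2, 1363/6]
L7 α=4/7: [850/7, 2675/14, 2011/14]
= [121, 191, 144]


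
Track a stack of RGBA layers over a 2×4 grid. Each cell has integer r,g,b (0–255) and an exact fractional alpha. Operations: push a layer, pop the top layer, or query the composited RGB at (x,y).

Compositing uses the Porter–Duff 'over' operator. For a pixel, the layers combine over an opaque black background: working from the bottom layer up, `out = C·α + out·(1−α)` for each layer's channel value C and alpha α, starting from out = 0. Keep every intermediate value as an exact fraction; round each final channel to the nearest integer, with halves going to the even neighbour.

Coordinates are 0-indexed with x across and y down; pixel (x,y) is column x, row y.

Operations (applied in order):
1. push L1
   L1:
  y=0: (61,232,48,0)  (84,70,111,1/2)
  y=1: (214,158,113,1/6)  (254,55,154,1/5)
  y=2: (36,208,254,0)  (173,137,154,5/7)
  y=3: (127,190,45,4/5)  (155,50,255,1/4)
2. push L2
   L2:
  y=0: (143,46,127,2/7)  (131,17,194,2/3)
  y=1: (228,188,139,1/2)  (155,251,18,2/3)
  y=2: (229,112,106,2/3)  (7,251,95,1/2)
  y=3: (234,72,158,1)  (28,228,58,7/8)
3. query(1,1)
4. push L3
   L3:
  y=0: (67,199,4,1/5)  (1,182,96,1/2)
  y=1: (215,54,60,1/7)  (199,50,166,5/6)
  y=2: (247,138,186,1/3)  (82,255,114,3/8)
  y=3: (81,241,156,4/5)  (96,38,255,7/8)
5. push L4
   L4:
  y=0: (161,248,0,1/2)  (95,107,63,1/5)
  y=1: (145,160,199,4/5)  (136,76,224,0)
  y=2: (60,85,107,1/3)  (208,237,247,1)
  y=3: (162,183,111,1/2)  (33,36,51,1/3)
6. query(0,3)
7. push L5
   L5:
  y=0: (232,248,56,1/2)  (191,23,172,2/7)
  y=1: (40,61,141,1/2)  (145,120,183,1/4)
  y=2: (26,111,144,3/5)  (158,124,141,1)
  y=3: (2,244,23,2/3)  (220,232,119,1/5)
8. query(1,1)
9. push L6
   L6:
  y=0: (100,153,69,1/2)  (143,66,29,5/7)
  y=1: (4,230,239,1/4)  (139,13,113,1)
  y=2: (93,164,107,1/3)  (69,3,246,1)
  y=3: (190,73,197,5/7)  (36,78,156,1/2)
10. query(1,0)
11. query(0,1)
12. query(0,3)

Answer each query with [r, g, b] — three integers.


query (1,1) [L1,L2] — begin 0,0,0
+L1 (α=1/5) → [254/5, 11, 154/5]
+L2 (α=2/3) → [1804/15, 171, 334/15]
rounded: [120, 171, 22]

(0,3) stack=L1,L2,L3,L4; from [0,0,0]:
+L1 (α=4/5) → [508/5, 152, 36]
+L2 (α=1) → [234, 72, 158]
+L3 (α=4/5) → [558/5, 1036/5, 782/5]
+L4 (α=1/2) → [684/5, 1951/10, 1337/10]
→ [137, 195, 134]

(1,1) stack=L1,L2,L3,L4,L5; from [0,0,0]:
L1 α=1/5: [254/5, 11, 154/5]
L2 α=2/3: [1804/15, 171, 334/15]
L3 α=5/6: [16729/90, 421/6, 6392/45]
L4 α=0: [16729/90, 421/6, 6392/45]
L5 α=1/4: [21079/120, 661/8, 9137/60]
→ [176, 83, 152]

at x=1,y=0 over L1,L2,L3,L4,L5,L6:
L1 α=1/2: [42, 35, 111/2]
L2 α=2/3: [304/3, 23, 887/6]
L3 α=1/2: [307/6, 205/2, 1463/12]
L4 α=1/5: [899/15, 517/5, 1652/15]
L5 α=2/7: [2045/21, 563/7, 2684/21]
L6 α=5/7: [19105/147, 3436/49, 8413/147]
→ [130, 70, 57]

query (0,1) [L1,L2,L3,L4,L5,L6] — begin 0,0,0
L1 α=1/6: [107/3, 79/3, 113/6]
L2 α=1/2: [791/6, 643/6, 947/12]
L3 α=1/7: [1006/7, 697/7, 1067/14]
L4 α=4/5: [5066/35, 5177/35, 12211/70]
L5 α=1/2: [3233/35, 3656/35, 22081/140]
L6 α=1/4: [9839/140, 9509/70, 99703/560]
rounded: [70, 136, 178]

query (0,3) [L1,L2,L3,L4,L5,L6] — begin 0,0,0
L1 α=4/5: [508/5, 152, 36]
L2 α=1: [234, 72, 158]
L3 α=4/5: [558/5, 1036/5, 782/5]
L4 α=1/2: [684/5, 1951/10, 1337/10]
L5 α=2/3: [704/15, 2277/10, 599/10]
L6 α=5/7: [15658/105, 586/5, 5524/35]
→ [149, 117, 158]


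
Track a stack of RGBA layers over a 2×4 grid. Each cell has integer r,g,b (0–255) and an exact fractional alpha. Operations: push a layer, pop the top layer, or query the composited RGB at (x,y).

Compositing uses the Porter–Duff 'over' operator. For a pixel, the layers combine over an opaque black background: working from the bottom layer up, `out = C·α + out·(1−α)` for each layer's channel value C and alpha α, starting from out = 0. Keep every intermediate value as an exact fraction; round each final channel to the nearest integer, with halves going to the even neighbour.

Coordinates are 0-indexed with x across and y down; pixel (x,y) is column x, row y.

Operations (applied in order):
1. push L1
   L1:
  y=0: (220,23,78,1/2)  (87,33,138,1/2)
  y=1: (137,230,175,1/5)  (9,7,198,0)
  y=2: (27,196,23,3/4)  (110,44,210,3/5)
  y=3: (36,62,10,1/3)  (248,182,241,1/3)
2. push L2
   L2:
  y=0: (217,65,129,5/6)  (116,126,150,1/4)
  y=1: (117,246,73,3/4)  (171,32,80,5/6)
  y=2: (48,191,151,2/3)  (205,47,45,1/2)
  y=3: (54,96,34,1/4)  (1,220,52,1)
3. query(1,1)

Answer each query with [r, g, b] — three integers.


(1,1) stack=L1,L2; from [0,0,0]:
L1 α=0: [0, 0, 0]
L2 α=5/6: [285/2, 80/3, 200/3]
rounded: [142, 27, 67]


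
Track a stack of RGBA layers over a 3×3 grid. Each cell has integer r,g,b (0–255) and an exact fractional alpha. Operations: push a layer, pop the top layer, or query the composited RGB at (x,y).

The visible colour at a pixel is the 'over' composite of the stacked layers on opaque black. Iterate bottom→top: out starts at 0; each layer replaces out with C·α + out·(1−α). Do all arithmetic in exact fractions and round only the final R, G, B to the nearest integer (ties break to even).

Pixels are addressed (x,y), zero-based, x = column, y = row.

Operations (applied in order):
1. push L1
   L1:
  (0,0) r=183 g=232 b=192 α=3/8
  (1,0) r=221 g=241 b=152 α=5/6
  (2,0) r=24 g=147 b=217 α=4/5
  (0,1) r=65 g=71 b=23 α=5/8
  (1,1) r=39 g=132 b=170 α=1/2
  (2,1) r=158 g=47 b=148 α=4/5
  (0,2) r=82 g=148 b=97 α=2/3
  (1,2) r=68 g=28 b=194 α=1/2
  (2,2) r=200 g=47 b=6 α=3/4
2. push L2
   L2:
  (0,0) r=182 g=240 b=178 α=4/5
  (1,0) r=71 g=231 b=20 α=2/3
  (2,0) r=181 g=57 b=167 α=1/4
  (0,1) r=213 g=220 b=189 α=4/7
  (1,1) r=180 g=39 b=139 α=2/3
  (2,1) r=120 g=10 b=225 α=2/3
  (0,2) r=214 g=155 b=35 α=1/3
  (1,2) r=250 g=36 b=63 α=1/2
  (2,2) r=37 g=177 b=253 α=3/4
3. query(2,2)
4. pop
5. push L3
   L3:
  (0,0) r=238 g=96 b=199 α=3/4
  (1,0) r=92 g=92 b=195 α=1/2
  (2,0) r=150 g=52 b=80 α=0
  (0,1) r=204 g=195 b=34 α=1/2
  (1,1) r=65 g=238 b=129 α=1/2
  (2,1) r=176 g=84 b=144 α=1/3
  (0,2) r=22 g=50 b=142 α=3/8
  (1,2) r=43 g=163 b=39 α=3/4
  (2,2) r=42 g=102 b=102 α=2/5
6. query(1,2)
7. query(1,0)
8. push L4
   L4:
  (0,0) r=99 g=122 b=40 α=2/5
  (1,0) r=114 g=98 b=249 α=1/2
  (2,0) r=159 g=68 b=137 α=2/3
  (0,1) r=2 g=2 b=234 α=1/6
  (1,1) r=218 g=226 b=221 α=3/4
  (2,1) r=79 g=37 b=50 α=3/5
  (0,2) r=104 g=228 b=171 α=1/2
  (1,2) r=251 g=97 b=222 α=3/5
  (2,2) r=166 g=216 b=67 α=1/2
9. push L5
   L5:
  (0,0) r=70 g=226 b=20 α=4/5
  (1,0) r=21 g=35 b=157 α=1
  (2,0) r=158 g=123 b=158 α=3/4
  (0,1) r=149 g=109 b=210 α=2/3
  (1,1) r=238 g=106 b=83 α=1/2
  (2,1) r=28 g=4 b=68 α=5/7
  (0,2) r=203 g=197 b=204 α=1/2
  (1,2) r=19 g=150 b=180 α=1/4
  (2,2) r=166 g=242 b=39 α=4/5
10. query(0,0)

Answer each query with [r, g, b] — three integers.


query (2,2) [L1,L2] — begin 0,0,0
L1 α=3/4: [150, 141/4, 9/2]
L2 α=3/4: [261/4, 2265/16, 1527/8]
= [65, 142, 191]

at x=1,y=2 over L1,L3:
after L1 α=1/2: [34, 14, 97]
after L3 α=3/4: [163/4, 503/4, 107/2]
rounded: [41, 126, 54]

at x=1,y=0 over L1,L3:
+L1 (α=5/6) → [1105/6, 1205/6, 380/3]
+L3 (α=1/2) → [1657/12, 1757/12, 965/6]
rounded: [138, 146, 161]

at x=0,y=0 over L1,L3,L4,L5:
L1 α=3/8: [549/8, 87, 72]
L3 α=3/4: [6261/32, 375/4, 669/4]
L4 α=2/5: [25119/160, 2101/20, 2327/20]
L5 α=4/5: [69919/800, 20181/100, 3927/100]
→ [87, 202, 39]


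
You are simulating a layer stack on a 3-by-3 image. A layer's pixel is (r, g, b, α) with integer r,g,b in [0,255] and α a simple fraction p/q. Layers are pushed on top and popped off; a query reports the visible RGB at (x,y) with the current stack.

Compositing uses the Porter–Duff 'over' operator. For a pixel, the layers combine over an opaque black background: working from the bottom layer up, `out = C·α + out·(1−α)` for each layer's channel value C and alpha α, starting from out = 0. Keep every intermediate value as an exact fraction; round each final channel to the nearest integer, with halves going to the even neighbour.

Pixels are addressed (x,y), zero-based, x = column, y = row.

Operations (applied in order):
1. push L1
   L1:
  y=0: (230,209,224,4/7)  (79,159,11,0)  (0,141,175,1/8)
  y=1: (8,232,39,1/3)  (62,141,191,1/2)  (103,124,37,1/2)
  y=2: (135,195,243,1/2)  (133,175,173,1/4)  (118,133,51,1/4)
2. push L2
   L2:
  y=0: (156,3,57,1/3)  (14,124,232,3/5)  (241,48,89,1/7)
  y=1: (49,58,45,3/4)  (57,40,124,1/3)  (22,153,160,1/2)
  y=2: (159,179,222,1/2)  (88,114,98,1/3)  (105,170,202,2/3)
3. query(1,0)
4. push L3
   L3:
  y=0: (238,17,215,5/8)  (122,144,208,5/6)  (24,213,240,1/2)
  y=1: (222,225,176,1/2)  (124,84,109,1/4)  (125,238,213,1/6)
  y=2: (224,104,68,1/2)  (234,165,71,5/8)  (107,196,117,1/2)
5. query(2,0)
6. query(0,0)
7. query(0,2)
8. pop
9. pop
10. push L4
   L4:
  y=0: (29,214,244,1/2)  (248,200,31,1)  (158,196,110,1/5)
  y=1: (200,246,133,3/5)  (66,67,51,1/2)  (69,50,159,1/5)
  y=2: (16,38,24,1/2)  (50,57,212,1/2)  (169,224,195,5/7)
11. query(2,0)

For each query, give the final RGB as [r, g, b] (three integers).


(1,0) stack=L1,L2; from [0,0,0]:
L1 α=0: [0, 0, 0]
L2 α=3/5: [42/5, 372/5, 696/5]
→ [8, 74, 139]

(2,0) stack=L1,L2,L3; from [0,0,0]:
L1 α=1/8: [0, 141/8, 175/8]
L2 α=1/7: [241/7, 615/28, 881/28]
L3 α=1/2: [409/14, 6579/56, 7601/56]
= [29, 117, 136]

at x=0,y=0 over L1,L2,L3:
L1 α=4/7: [920/7, 836/7, 128]
L2 α=1/3: [2932/21, 1693/21, 313/3]
L3 α=5/8: [5631/28, 286/7, 347/2]
→ [201, 41, 174]

(0,2) stack=L1,L2,L3; from [0,0,0]:
L1 α=1/2: [135/2, 195/2, 243/2]
L2 α=1/2: [453/4, 553/4, 687/4]
L3 α=1/2: [1349/8, 969/8, 959/8]
= [169, 121, 120]

query (2,0) [L1,L4] — begin 0,0,0
L1 α=1/8: [0, 141/8, 175/8]
L4 α=1/5: [158/5, 533/10, 79/2]
rounded: [32, 53, 40]


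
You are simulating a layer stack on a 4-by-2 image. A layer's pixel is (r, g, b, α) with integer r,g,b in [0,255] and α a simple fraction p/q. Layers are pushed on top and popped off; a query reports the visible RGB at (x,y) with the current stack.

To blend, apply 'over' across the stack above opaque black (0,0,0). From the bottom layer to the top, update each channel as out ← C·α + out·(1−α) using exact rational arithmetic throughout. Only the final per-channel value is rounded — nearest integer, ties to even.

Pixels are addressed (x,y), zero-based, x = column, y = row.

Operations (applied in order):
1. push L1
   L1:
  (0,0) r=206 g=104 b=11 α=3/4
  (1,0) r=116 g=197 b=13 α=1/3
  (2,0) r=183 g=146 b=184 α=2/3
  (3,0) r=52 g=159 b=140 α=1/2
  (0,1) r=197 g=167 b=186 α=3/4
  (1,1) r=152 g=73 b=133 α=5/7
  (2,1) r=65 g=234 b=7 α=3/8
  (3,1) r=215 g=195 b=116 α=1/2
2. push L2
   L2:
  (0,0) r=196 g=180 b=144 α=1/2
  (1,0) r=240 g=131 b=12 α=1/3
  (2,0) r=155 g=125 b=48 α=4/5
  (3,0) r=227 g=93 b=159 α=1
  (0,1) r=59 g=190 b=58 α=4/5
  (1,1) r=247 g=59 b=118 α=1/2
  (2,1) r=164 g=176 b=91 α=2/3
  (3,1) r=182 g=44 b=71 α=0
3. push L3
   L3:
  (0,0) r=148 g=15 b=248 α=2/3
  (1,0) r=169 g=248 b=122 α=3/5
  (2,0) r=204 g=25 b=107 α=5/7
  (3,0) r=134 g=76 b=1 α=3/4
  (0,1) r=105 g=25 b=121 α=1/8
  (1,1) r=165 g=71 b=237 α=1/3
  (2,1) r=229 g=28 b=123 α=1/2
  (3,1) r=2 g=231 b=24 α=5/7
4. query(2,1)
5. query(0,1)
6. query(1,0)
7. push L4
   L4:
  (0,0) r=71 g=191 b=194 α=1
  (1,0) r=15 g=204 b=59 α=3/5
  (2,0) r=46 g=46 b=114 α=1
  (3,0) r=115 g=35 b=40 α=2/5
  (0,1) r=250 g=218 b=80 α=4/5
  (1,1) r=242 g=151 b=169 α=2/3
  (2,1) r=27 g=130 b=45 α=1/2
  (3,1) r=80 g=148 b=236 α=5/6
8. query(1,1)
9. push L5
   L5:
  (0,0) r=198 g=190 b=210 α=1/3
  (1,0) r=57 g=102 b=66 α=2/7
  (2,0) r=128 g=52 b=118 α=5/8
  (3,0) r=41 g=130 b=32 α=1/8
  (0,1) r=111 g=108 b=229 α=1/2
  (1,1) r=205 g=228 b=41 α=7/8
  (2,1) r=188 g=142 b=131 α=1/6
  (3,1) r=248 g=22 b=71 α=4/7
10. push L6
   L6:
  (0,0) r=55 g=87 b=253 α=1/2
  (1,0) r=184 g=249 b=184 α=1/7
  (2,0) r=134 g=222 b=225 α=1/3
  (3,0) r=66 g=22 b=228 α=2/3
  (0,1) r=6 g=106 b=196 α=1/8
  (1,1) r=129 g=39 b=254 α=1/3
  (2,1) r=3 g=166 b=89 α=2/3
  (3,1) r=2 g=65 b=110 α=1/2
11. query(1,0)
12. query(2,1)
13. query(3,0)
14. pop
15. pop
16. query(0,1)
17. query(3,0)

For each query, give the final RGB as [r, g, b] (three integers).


query (2,1) [L1,L2,L3] — begin 0,0,0
+L1 (α=3/8) → [195/8, 351/4, 21/8]
+L2 (α=2/3) → [2819/24, 1759/12, 1477/24]
+L3 (α=1/2) → [8315/48, 2095/24, 4429/48]
rounded: [173, 87, 92]

(0,1) stack=L1,L2,L3; from [0,0,0]:
L1 α=3/4: [591/4, 501/4, 279/2]
L2 α=4/5: [307/4, 3541/20, 743/10]
L3 α=1/8: [2569/32, 25287/160, 6411/80]
→ [80, 158, 80]

at x=1,y=0 over L1,L2,L3:
+L1 (α=1/3) → [116/3, 197/3, 13/3]
+L2 (α=1/3) → [952/9, 787/9, 62/9]
+L3 (α=3/5) → [6467/45, 1654/9, 3418/45]
rounded: [144, 184, 76]

(1,1) stack=L1,L2,L3,L4; from [0,0,0]:
+L1 (α=5/7) → [760/7, 365/7, 95]
+L2 (α=1/2) → [2489/14, 389/7, 213/2]
+L3 (α=1/3) → [3644/21, 425/7, 150]
+L4 (α=2/3) → [13808/63, 2539/21, 488/3]
rounded: [219, 121, 163]

query (1,0) [L1,L2,L3,L4,L5,L6] — begin 0,0,0
+L1 (α=1/3) → [116/3, 197/3, 13/3]
+L2 (α=1/3) → [952/9, 787/9, 62/9]
+L3 (α=3/5) → [6467/45, 1654/9, 3418/45]
+L4 (α=3/5) → [14959/225, 8816/45, 14801/225]
+L5 (α=2/7) → [20089/315, 10652/63, 2963/45]
+L6 (α=1/7) → [59498/735, 26533/147, 8686/105]
= [81, 180, 83]

at x=2,y=1 over L1,L2,L3,L4,L5,L6:
L1 α=3/8: [195/8, 351/4, 21/8]
L2 α=2/3: [2819/24, 1759/12, 1477/24]
L3 α=1/2: [8315/48, 2095/24, 4429/48]
L4 α=1/2: [9611/96, 5215/48, 6589/96]
L5 α=1/6: [66103/576, 32891/288, 45521/576]
L6 α=2/3: [69559/1728, 128507/864, 148049/1728]
→ [40, 149, 86]

query (3,0) [L1,L2,L3,L4,L5,L6] — begin 0,0,0
+L1 (α=1/2) → [26, 159/2, 70]
+L2 (α=1) → [227, 93, 159]
+L3 (α=3/4) → [629/4, 321/4, 81/2]
+L4 (α=2/5) → [2807/20, 1243/20, 403/10]
+L5 (α=1/8) → [20469/160, 11301/160, 3141/80]
+L6 (α=2/3) → [13863/160, 18341/480, 13207/80]
= [87, 38, 165]

at x=0,y=1 over L1,L2,L3,L4:
after L1 α=3/4: [591/4, 501/4, 279/2]
after L2 α=4/5: [307/4, 3541/20, 743/10]
after L3 α=1/8: [2569/32, 25287/160, 6411/80]
after L4 α=4/5: [34569/160, 164807/800, 32011/400]
→ [216, 206, 80]

at x=3,y=0 over L1,L2,L3,L4:
after L1 α=1/2: [26, 159/2, 70]
after L2 α=1: [227, 93, 159]
after L3 α=3/4: [629/4, 321/4, 81/2]
after L4 α=2/5: [2807/20, 1243/20, 403/10]
→ [140, 62, 40]


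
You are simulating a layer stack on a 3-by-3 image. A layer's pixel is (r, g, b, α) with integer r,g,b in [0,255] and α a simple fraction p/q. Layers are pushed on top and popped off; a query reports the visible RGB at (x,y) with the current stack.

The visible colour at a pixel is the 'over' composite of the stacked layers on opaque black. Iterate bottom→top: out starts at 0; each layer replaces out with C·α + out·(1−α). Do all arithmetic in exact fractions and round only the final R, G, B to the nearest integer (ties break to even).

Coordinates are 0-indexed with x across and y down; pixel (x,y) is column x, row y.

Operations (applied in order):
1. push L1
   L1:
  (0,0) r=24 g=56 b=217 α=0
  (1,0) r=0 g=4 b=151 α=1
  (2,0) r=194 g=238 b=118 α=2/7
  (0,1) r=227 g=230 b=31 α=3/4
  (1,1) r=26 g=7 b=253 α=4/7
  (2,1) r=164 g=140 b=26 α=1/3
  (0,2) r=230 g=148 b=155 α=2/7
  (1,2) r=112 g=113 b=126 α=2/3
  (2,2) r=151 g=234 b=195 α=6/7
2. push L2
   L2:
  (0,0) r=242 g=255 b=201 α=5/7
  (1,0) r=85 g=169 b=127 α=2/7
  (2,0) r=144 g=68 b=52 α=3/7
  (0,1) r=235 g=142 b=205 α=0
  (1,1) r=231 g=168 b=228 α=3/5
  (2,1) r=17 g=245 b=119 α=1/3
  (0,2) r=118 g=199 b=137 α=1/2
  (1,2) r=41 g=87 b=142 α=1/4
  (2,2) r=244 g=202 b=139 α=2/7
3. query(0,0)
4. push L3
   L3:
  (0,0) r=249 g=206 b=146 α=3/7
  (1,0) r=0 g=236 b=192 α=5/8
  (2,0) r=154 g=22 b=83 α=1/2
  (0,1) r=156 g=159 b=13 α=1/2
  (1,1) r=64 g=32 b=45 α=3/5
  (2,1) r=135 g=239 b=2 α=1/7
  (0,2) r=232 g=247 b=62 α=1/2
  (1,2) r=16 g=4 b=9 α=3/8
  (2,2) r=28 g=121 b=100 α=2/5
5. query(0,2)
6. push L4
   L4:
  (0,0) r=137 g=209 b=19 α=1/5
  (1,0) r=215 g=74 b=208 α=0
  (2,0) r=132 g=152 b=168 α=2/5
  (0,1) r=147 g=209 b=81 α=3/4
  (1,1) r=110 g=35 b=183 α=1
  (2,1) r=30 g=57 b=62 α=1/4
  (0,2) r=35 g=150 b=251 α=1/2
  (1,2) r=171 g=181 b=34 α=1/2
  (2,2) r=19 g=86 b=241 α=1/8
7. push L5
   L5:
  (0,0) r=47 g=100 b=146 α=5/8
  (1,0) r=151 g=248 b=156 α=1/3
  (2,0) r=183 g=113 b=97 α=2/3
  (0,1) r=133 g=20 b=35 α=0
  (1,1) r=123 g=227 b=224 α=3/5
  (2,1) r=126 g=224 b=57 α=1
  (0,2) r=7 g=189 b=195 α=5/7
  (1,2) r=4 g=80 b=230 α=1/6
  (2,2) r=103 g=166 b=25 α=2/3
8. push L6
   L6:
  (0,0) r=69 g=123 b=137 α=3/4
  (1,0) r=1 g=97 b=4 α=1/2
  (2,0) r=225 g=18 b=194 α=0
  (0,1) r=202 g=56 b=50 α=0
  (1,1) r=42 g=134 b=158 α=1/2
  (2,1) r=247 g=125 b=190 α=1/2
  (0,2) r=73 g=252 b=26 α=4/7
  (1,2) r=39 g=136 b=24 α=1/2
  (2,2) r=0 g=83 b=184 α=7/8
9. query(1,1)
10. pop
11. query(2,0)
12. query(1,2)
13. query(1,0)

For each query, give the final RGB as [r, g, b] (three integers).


(0,0) stack=L1,L2; from [0,0,0]:
+L1 (α=0) → [0, 0, 0]
+L2 (α=5/7) → [1210/7, 1275/7, 1005/7]
= [173, 182, 144]

at x=0,y=2 over L1,L2,L3:
+L1 (α=2/7) → [460/7, 296/7, 310/7]
+L2 (α=1/2) → [643/7, 1689/14, 1269/14]
+L3 (α=1/2) → [2267/14, 5147/28, 2137/28]
→ [162, 184, 76]

(1,1) stack=L1,L2,L3,L4,L5,L6; from [0,0,0]:
after L1 α=4/7: [104/7, 4, 1012/7]
after L2 α=3/5: [5059/35, 512/5, 6812/35]
after L3 α=3/5: [16838/175, 1504/25, 18349/175]
after L4 α=1: [110, 35, 183]
after L5 α=3/5: [589/5, 751/5, 1038/5]
after L6 α=1/2: [799/10, 1421/10, 914/5]
rounded: [80, 142, 183]

at x=2,y=0 over L1,L2,L3,L4,L5:
after L1 α=2/7: [388/7, 68, 236/7]
after L2 α=3/7: [4576/49, 68, 2036/49]
after L3 α=1/2: [6061/49, 45, 6103/98]
after L4 α=2/5: [31119/245, 439/5, 51237/490]
after L5 α=2/3: [40263/245, 523/5, 146297/1470]
= [164, 105, 100]

query (1,2) [L1,L2,L3,L4,L5] — begin 0,0,0
L1 α=2/3: [224/3, 226/3, 84]
L2 α=1/4: [265/4, 313/4, 197/2]
L3 α=3/8: [1517/32, 1613/32, 1039/16]
L4 α=1/2: [6989/64, 7405/64, 1583/32]
L5 α=1/6: [35201/384, 42145/384, 15275/192]
→ [92, 110, 80]

at x=1,y=0 over L1,L2,L3,L4,L5:
after L1 α=1: [0, 4, 151]
after L2 α=2/7: [170/7, 358/7, 1009/7]
after L3 α=5/8: [255/28, 4667/28, 9747/56]
after L4 α=0: [255/28, 4667/28, 9747/56]
after L5 α=1/3: [2369/42, 2713/14, 4705/28]
rounded: [56, 194, 168]


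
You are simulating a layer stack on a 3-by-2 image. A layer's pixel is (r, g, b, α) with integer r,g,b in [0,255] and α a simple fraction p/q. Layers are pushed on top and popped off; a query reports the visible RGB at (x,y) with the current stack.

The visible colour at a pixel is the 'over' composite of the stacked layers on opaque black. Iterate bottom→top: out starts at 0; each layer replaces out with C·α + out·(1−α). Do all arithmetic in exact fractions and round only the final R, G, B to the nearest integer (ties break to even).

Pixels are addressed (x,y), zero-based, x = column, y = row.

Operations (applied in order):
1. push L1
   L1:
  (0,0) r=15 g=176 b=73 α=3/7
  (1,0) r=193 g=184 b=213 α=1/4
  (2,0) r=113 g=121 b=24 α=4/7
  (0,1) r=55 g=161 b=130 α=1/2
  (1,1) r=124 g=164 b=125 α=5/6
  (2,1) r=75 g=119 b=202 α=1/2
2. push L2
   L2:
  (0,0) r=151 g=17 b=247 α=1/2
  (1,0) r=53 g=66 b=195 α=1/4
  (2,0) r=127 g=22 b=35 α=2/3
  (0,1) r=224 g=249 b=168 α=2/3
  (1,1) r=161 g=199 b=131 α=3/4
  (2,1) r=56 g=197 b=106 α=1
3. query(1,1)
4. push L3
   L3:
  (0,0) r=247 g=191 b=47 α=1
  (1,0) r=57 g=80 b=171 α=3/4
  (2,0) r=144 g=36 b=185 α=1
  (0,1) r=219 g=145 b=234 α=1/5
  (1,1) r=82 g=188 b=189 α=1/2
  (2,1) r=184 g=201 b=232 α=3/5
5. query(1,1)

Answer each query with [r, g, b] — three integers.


(1,1) stack=L1,L2; from [0,0,0]:
L1 α=5/6: [310/3, 410/3, 625/6]
L2 α=3/4: [1759/12, 2201/12, 2983/24]
→ [147, 183, 124]

at x=1,y=1 over L1,L2,L3:
+L1 (α=5/6) → [310/3, 410/3, 625/6]
+L2 (α=3/4) → [1759/12, 2201/12, 2983/24]
+L3 (α=1/2) → [2743/24, 4457/24, 7519/48]
→ [114, 186, 157]


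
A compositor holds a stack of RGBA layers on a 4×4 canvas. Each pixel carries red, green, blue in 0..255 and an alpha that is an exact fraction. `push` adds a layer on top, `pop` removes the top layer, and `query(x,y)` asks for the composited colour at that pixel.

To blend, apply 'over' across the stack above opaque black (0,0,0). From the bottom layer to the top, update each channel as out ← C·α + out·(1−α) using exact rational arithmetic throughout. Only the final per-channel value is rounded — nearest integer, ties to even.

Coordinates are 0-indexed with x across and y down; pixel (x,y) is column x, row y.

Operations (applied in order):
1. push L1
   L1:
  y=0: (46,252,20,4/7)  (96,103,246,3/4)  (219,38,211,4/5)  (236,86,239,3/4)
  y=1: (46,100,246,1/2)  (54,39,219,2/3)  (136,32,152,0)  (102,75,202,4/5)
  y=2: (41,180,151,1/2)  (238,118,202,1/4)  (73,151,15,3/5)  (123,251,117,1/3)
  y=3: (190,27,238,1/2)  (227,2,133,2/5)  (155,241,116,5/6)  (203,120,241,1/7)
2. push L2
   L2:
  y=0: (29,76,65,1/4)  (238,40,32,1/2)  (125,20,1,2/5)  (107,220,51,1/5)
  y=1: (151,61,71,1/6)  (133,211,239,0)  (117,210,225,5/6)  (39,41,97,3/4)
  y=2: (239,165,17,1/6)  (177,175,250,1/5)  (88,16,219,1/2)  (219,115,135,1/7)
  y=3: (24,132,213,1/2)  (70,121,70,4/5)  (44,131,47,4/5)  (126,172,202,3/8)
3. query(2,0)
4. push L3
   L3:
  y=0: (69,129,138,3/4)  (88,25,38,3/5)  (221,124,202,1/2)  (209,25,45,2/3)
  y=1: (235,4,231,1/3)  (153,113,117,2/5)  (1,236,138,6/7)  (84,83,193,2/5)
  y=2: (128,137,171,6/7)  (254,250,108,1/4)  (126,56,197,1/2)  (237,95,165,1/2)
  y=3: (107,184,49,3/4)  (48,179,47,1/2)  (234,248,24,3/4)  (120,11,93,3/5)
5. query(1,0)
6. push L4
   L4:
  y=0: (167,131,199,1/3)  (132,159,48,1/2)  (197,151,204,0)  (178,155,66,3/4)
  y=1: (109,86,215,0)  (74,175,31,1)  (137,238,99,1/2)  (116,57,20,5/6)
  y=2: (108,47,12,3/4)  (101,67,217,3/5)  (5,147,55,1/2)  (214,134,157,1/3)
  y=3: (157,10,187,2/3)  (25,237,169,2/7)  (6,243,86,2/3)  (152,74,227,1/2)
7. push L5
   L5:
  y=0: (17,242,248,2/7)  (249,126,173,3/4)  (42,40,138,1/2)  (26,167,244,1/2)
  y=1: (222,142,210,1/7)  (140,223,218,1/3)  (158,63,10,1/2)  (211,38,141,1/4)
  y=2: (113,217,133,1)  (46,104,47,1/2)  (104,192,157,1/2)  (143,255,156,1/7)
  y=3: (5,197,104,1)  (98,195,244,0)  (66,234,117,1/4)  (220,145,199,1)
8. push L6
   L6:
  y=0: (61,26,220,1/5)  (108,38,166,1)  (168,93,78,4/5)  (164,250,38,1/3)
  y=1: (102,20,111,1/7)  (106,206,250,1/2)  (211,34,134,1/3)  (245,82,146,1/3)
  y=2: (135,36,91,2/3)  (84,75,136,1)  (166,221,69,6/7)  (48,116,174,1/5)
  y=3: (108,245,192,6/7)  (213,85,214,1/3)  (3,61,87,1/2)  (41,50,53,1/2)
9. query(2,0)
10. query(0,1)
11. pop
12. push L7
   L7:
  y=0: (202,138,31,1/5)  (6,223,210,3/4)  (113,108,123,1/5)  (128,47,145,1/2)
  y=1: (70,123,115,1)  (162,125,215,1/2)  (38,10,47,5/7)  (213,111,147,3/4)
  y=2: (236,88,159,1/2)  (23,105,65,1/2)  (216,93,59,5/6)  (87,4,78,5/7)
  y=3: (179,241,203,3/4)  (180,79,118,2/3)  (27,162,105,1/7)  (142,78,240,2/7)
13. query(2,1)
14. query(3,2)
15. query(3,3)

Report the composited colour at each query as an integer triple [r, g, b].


(2,0) stack=L1,L2; from [0,0,0]:
+L1 (α=4/5) → [876/5, 152/5, 844/5]
+L2 (α=2/5) → [3878/25, 656/25, 2542/25]
→ [155, 26, 102]

query (1,0) [L1,L2,L3] — begin 0,0,0
L1 α=3/4: [72, 309/4, 369/2]
L2 α=1/2: [155, 469/8, 433/4]
L3 α=3/5: [574/5, 769/20, 661/10]
rounded: [115, 38, 66]

(2,0) stack=L1,L2,L3,L4,L5,L6; from [0,0,0]:
after L1 α=4/5: [876/5, 152/5, 844/5]
after L2 α=2/5: [3878/25, 656/25, 2542/25]
after L3 α=1/2: [9403/50, 1878/25, 3796/25]
after L4 α=0: [9403/50, 1878/25, 3796/25]
after L5 α=1/2: [11503/100, 1439/25, 3623/25]
after L6 α=4/5: [78703/500, 10739/125, 11423/125]
rounded: [157, 86, 91]

(0,1) stack=L1,L2,L3,L4,L5,L6; from [0,0,0]:
+L1 (α=1/2) → [23, 50, 123]
+L2 (α=1/6) → [133/3, 311/6, 343/3]
+L3 (α=1/3) → [971/9, 323/9, 1379/9]
+L4 (α=0) → [971/9, 323/9, 1379/9]
+L5 (α=1/7) → [2608/21, 1072/21, 484/3]
+L6 (α=1/7) → [5930/49, 2284/49, 1079/7]
= [121, 47, 154]

query (2,1) [L1,L2,L3,L4,L5,L7] — begin 0,0,0
after L1 α=0: [0, 0, 0]
after L2 α=5/6: [195/2, 175, 375/2]
after L3 α=6/7: [207/14, 1591/7, 2031/14]
after L4 α=1/2: [2125/28, 3257/14, 3417/28]
after L5 α=1/2: [6549/56, 4139/28, 3697/56]
after L7 α=5/7: [11869/196, 4839/98, 10277/196]
→ [61, 49, 52]

at x=3,y=2 over L1,L2,L3,L4,L5,L7:
+L1 (α=1/3) → [41, 251/3, 39]
+L2 (α=1/7) → [465/7, 617/7, 369/7]
+L3 (α=1/2) → [1062/7, 641/7, 762/7]
+L4 (α=1/3) → [3622/21, 740/7, 2623/21]
+L5 (α=1/7) → [8245/49, 6225/49, 6338/49]
+L7 (α=5/7) → [37805/343, 13430/343, 31786/343]
→ [110, 39, 93]

query (3,3) [L1,L2,L3,L4,L5,L7] — begin 0,0,0
after L1 α=1/7: [29, 120/7, 241/7]
after L2 α=3/8: [523/8, 1053/14, 5447/56]
after L3 α=3/5: [1963/20, 1284/35, 13259/140]
after L4 α=1/2: [5003/40, 1937/35, 45039/280]
after L5 α=1: [220, 145, 199]
after L7 α=2/7: [1384/7, 881/7, 1475/7]
rounded: [198, 126, 211]


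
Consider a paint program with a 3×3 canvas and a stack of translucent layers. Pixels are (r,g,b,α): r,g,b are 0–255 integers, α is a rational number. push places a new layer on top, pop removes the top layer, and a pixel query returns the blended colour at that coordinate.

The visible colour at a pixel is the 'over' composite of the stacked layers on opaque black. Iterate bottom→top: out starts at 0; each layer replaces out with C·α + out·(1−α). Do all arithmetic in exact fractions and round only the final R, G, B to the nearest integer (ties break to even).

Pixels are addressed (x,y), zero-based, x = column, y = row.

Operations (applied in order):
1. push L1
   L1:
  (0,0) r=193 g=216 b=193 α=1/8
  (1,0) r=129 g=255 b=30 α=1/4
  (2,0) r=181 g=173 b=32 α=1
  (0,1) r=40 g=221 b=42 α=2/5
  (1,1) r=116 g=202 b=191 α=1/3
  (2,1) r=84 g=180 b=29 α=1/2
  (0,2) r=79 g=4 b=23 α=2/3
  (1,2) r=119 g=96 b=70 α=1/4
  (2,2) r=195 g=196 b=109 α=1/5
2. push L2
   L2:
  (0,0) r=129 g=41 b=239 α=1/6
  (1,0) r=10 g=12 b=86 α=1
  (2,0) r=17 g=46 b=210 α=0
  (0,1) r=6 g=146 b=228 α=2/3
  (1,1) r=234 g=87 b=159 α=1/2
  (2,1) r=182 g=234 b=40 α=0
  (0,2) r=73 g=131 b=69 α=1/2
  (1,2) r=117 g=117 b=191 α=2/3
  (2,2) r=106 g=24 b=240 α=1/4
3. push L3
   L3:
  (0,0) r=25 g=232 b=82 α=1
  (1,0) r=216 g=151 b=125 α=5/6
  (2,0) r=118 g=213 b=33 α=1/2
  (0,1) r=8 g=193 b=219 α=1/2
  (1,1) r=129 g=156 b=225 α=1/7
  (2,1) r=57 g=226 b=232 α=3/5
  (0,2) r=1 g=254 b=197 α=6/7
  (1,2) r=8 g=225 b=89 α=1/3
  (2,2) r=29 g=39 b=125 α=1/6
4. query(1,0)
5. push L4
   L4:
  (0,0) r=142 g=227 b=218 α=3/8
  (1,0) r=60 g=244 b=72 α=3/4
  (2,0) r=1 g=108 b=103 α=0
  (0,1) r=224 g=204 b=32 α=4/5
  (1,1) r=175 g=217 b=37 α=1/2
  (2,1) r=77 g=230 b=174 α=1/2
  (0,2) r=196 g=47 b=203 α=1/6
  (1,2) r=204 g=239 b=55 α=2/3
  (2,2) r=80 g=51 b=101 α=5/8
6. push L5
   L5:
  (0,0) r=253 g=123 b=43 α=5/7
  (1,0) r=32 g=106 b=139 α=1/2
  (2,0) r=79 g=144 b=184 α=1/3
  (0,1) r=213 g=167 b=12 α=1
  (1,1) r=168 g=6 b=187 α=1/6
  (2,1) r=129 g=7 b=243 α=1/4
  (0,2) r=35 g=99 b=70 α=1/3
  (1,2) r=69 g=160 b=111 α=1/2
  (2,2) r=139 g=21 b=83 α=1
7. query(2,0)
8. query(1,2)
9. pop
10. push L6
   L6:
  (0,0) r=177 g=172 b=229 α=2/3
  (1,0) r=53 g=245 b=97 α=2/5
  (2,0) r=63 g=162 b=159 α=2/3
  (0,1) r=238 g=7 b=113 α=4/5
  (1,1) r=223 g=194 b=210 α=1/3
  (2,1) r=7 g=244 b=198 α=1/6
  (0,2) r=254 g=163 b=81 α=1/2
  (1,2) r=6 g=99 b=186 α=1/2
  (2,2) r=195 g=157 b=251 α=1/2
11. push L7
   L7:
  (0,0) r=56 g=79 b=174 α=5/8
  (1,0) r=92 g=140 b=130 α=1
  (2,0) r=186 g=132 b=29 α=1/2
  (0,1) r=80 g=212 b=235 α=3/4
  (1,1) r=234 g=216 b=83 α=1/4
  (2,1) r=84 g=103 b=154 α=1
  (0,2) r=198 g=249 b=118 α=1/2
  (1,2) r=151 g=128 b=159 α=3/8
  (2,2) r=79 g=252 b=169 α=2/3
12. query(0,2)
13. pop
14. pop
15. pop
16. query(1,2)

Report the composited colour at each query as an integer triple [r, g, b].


(1,0) stack=L1,L2,L3; from [0,0,0]:
after L1 α=1/4: [129/4, 255/4, 15/2]
after L2 α=1: [10, 12, 86]
after L3 α=5/6: [545/3, 767/6, 237/2]
rounded: [182, 128, 118]

(2,0) stack=L1,L2,L3,L4,L5; from [0,0,0]:
L1 α=1: [181, 173, 32]
L2 α=0: [181, 173, 32]
L3 α=1/2: [299/2, 193, 65/2]
L4 α=0: [299/2, 193, 65/2]
L5 α=1/3: [126, 530/3, 83]
= [126, 177, 83]

(1,2) stack=L1,L2,L3,L4,L5; from [0,0,0]:
after L1 α=1/4: [119/4, 24, 35/2]
after L2 α=2/3: [1055/12, 86, 799/6]
after L3 α=1/3: [1103/18, 397/3, 1066/9]
after L4 α=2/3: [8447/54, 1831/9, 2056/27]
after L5 α=1/2: [12173/108, 3271/18, 5053/54]
→ [113, 182, 94]

query (0,2) [L1,L2,L3,L4,L6,L7] — begin 0,0,0
L1 α=2/3: [158/3, 8/3, 46/3]
L2 α=1/2: [377/6, 401/6, 253/6]
L3 α=6/7: [59/6, 9545/42, 7345/42]
L4 α=1/6: [1471/36, 49699/252, 45251/252]
L6 α=1/2: [10615/72, 90775/504, 65663/504]
L7 α=1/2: [24871/144, 216271/1008, 125135/1008]
= [173, 215, 124]

at x=1,y=2 over L1,L2,L3:
L1 α=1/4: [119/4, 24, 35/2]
L2 α=2/3: [1055/12, 86, 799/6]
L3 α=1/3: [1103/18, 397/3, 1066/9]
→ [61, 132, 118]


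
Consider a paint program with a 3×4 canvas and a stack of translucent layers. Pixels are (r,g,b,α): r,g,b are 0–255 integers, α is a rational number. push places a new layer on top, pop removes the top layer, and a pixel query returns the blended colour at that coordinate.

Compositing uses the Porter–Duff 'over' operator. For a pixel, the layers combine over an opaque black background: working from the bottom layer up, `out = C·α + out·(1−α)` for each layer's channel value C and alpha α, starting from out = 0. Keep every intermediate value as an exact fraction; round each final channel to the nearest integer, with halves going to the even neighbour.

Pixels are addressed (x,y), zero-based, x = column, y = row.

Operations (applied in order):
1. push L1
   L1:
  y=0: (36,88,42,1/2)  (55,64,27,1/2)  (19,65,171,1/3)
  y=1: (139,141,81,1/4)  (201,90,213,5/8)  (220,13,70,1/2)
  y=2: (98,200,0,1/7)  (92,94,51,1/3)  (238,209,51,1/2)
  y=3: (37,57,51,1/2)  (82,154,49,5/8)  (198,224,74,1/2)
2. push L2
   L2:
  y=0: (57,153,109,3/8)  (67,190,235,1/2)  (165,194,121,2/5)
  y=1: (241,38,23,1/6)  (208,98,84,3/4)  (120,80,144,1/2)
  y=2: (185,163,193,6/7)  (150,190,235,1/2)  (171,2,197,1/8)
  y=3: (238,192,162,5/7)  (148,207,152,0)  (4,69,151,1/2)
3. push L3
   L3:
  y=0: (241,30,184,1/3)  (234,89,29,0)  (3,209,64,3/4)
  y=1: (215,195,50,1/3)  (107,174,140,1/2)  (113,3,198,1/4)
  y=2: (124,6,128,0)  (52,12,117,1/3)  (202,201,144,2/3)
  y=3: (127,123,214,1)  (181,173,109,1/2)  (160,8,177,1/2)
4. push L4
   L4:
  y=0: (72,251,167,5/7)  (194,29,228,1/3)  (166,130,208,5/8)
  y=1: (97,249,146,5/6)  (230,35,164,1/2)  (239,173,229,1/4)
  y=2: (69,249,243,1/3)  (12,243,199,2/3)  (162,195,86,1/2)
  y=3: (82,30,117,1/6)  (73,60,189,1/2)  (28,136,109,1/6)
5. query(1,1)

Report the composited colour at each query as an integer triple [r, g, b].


query (1,1) [L1,L2,L3,L4] — begin 0,0,0
+L1 (α=5/8) → [1005/8, 225/4, 1065/8]
+L2 (α=3/4) → [5997/32, 1401/16, 3081/32]
+L3 (α=1/2) → [9421/64, 4185/32, 7561/64]
+L4 (α=1/2) → [24141/128, 5305/64, 18057/128]
→ [189, 83, 141]
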